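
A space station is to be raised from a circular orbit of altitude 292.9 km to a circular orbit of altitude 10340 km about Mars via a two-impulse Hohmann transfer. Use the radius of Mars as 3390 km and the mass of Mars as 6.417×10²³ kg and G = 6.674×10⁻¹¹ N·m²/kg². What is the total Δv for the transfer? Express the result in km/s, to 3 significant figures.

μ = GM = 6.674×10⁻¹¹ × 6.417×10²³ = 4.283×10¹³ m³/s².
r₁ = 3390 + 292.9 = 3682.9 km = 3.6829×10⁶ m.
r₂ = 3390 + 10340 = 13730 km = 1.3730×10⁷ m.
Transfer ellipse a_t = (r₁ + r₂)/2 = 8.706×10⁶ m.
At r₁: circular v_c1 = √(μ/r₁) = 3410 m/s; transfer-periapsis v_p = √[μ(2/r₁ − 1/a_t)] = 4282 m/s.
Δv₁ = v_p − v_c1 = 872.2 m/s.
At r₂: circular v_c2 = √(μ/r₂) = 1766 m/s; transfer-apoapsis v_a = √[μ(2/r₂ − 1/a_t)] = 1149 m/s.
Δv₂ = v_c2 − v_a = 617.5 m/s.
Total Δv = Δv₁ + Δv₂ = 1490 m/s = 1.490 km/s.

Δv_total ≈ 1.49 km/s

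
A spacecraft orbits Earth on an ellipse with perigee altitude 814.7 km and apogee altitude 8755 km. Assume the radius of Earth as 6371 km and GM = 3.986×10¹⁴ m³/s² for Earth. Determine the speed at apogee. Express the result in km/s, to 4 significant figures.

r_p = 6371 + 814.7 = 7185.7 km = 7.1857×10⁶ m.
r_a = 6371 + 8755 = 15126 km = 1.5126×10⁷ m.
Semi-major axis a = (r_p + r_a)/2 = 11156 km = 1.116×10⁷ m.
Vis-viva: v² = μ(2/r − 1/a) = 3.986×10¹⁴ × (1.322×10⁻⁷ − 8.964×10⁻⁸) = 1.697×10⁷ m²/s².
v = 4120 m/s = 4.120 km/s.

v ≈ 4.120 km/s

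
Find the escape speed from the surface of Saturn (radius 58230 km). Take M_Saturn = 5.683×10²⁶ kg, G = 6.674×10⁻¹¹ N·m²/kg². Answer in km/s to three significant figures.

v_esc ≈ 36.1 km/s

μ = GM = 6.674×10⁻¹¹ × 5.683×10²⁶ = 3.793×10¹⁶ m³/s².
r = R = 5.823×10⁷ m.
Escape speed v_esc = √(2μ/r) = √(2 × 3.793×10¹⁶ / 5.823×10⁷) = √(1.303×10⁹) = 36090 m/s.
= 36.09 km/s.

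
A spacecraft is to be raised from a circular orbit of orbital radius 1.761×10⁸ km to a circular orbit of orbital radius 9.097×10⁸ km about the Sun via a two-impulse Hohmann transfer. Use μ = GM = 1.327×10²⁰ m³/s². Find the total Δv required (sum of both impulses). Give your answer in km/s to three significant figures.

Δv_total ≈ 13.3 km/s

r₁ = 1.761×10⁸ km = 1.761×10¹¹ m.
r₂ = 9.097×10⁸ km = 9.097×10¹¹ m.
Transfer ellipse a_t = (r₁ + r₂)/2 = 5.429×10¹¹ m.
At r₁: circular v_c1 = √(μ/r₁) = 27450 m/s; transfer-perihelion v_p = √[μ(2/r₁ − 1/a_t)] = 35530 m/s.
Δv₁ = v_p − v_c1 = 8083 m/s.
At r₂: circular v_c2 = √(μ/r₂) = 12080 m/s; transfer-aphelion v_a = √[μ(2/r₂ − 1/a_t)] = 6879 m/s.
Δv₂ = v_c2 − v_a = 5199 m/s.
Total Δv = Δv₁ + Δv₂ = 13280 m/s = 13.28 km/s.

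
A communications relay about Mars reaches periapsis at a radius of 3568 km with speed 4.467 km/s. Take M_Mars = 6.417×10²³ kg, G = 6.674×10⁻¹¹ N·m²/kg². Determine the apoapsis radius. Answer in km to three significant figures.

apoapsis radius ≈ 17600 km

μ = GM = 6.674×10⁻¹¹ × 6.417×10²³ = 4.283×10¹³ m³/s².
r_p = 3.568×10⁶ m.
Specific energy ε = v²/2 − μ/r = -2.026×10⁶ J/kg, so a = −μ/(2ε) = 1.057×10⁷ m.
The apsides satisfy r_p + r_a = 2a, so the apoapsis radius is 2a − r_p = 1.757×10⁷ m = 17570 km.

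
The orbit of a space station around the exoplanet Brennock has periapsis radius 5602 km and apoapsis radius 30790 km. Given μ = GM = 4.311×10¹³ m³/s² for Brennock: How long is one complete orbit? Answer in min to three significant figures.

Semi-major axis a = (r_p + r_a)/2 = (5602.0 + 30790)/2 = 18196 km = 1.820×10⁷ m.
By Kepler's third law T = 2π√(a³/μ) = 2π × 1.182×10⁴ = 7.428×10⁴ s.
= 1238 min.

T ≈ 1240 min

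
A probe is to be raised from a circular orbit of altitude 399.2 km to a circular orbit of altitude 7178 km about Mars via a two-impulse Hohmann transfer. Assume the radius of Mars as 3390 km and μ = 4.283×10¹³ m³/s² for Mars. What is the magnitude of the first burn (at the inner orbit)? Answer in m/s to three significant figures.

Δv ≈ 717 m/s

r₁ = 3390 + 399.2 = 3789.2 km = 3.7892×10⁶ m.
r₂ = 3390 + 7178 = 10568 km = 1.0568×10⁷ m.
Transfer ellipse a_t = (r₁ + r₂)/2 = 7.179×10⁶ m.
At r₁: circular v_c1 = √(μ/r₁) = 3362 m/s; transfer-periapsis v_p = √[μ(2/r₁ − 1/a_t)] = 4079 m/s.
Δv₁ = v_p − v_c1 = 717.2 m/s.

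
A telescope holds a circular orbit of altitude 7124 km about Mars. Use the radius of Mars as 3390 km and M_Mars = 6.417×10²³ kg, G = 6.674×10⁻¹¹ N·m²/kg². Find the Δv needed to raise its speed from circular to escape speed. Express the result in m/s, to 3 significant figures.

Δv ≈ 836 m/s

μ = GM = 6.674×10⁻¹¹ × 6.417×10²³ = 4.283×10¹³ m³/s².
r = 3390 + 7124 = 10514 km = 1.0514×10⁷ m.
Circular speed v_c = √(μ/r) = 2018 m/s.
Escape speed v_esc = √(2μ/r) = √2 × v_c = 2854 m/s.
Δv = v_esc − v_c = 836.0 m/s.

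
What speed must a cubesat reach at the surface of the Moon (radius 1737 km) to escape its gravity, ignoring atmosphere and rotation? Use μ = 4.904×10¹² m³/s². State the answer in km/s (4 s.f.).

r = R = 1.737×10⁶ m.
Escape speed v_esc = √(2μ/r) = √(2 × 4.904×10¹² / 1.737×10⁶) = √(5.647×10⁶) = 2376 m/s.
= 2.376 km/s.

v_esc ≈ 2.376 km/s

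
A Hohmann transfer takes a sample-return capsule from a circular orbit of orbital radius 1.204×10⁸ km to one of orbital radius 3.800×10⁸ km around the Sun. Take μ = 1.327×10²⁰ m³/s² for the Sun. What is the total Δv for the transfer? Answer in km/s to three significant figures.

Δv_total ≈ 13.4 km/s

r₁ = 1.204×10⁸ km = 1.204×10¹¹ m.
r₂ = 3.800×10⁸ km = 3.800×10¹¹ m.
Transfer ellipse a_t = (r₁ + r₂)/2 = 2.502×10¹¹ m.
At r₁: circular v_c1 = √(μ/r₁) = 33200 m/s; transfer-perihelion v_p = √[μ(2/r₁ − 1/a_t)] = 40910 m/s.
Δv₁ = v_p − v_c1 = 7715 m/s.
At r₂: circular v_c2 = √(μ/r₂) = 18690 m/s; transfer-aphelion v_a = √[μ(2/r₂ − 1/a_t)] = 12960 m/s.
Δv₂ = v_c2 − v_a = 5724 m/s.
Total Δv = Δv₁ + Δv₂ = 13440 m/s = 13.44 km/s.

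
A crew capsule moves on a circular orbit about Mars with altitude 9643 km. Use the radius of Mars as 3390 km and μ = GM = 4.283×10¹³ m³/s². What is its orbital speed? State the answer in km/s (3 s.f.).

r = 3390 + 9643 = 13033 km = 1.3033×10⁷ m.
For a circular orbit v = √(μ/r) = √(4.283×10¹³ / 1.303×10⁷) = √(3.286×10⁶) = 1813 m/s.
That is 1.813 km/s.

v ≈ 1.81 km/s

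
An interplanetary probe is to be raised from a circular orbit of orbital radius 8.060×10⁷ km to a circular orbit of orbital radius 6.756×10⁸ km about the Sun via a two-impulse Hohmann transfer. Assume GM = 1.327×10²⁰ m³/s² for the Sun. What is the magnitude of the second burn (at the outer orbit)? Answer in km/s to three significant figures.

r₁ = 8.060×10⁷ km = 8.060×10¹⁰ m.
r₂ = 6.756×10⁸ km = 6.756×10¹¹ m.
Transfer ellipse a_t = (r₁ + r₂)/2 = 3.781×10¹¹ m.
At r₁: circular v_c1 = √(μ/r₁) = 40580 m/s; transfer-perihelion v_p = √[μ(2/r₁ − 1/a_t)] = 54240 m/s.
At r₂: circular v_c2 = √(μ/r₂) = 14010 m/s; transfer-aphelion v_a = √[μ(2/r₂ − 1/a_t)] = 6471 m/s.
Δv₂ = v_c2 − v_a = 7544 m/s.
= 7.544 km/s.

Δv ≈ 7.54 km/s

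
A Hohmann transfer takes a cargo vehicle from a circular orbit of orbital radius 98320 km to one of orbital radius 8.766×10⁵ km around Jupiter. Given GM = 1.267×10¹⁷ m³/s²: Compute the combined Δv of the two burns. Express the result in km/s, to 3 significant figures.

Δv_total ≈ 18.9 km/s

r₁ = 98320 km = 9.832×10⁷ m.
r₂ = 8.766×10⁵ km = 8.766×10⁸ m.
Transfer ellipse a_t = (r₁ + r₂)/2 = 4.875×10⁸ m.
At r₁: circular v_c1 = √(μ/r₁) = 35900 m/s; transfer-perijove v_p = √[μ(2/r₁ − 1/a_t)] = 48140 m/s.
Δv₁ = v_p − v_c1 = 12240 m/s.
At r₂: circular v_c2 = √(μ/r₂) = 12020 m/s; transfer-apojove v_a = √[μ(2/r₂ − 1/a_t)] = 5399 m/s.
Δv₂ = v_c2 − v_a = 6623 m/s.
Total Δv = Δv₁ + Δv₂ = 18860 m/s = 18.86 km/s.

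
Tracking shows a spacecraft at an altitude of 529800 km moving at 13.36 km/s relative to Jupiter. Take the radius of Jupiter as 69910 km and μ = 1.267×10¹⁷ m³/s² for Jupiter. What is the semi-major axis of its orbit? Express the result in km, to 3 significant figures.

a ≈ 5.19×10⁵ km

r = 69910 + 529800 = 5.9971×10⁵ km = 5.997×10⁸ m.
Specific orbital energy ε = v²/2 − μ/r = (13360)²/2 − 1.267×10¹⁷/5.997×10⁸ = -1.220×10⁸ J/kg.
Since ε = −μ/(2a), a = −μ/(2ε) = 5.192×10⁸ m = 5.1916×10⁵ km.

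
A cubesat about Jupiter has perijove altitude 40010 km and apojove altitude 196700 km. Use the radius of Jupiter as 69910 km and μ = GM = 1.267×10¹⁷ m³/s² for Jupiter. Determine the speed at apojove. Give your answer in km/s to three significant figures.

r_p = 69910 + 40010 = 109920 km = 1.0992×10⁸ m.
r_a = 69910 + 196700 = 266610 km = 2.6661×10⁸ m.
Semi-major axis a = (r_p + r_a)/2 = 1.8826×10⁵ km = 1.883×10⁸ m.
Vis-viva: v² = μ(2/r − 1/a) = 1.267×10¹⁷ × (7.502×10⁻⁹ − 5.312×10⁻⁹) = 2.775×10⁸ m²/s².
v = 16660 m/s = 16.66 km/s.

v ≈ 16.7 km/s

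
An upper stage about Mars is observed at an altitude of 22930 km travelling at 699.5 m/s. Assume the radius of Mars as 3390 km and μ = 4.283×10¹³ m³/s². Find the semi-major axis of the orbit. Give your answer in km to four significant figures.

a ≈ 15490 km

r = 3390 + 22930 = 26320 km = 2.632×10⁷ m.
Specific orbital energy ε = v²/2 − μ/r = (699.5)²/2 − 4.283×10¹³/2.632×10⁷ = -1.383×10⁶ J/kg.
Since ε = −μ/(2a), a = −μ/(2ε) = 1.549×10⁷ m = 15489 km.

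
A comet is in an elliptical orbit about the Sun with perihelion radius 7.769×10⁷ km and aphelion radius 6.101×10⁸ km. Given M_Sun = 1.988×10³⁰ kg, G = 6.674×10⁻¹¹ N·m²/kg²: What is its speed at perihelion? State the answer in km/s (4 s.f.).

μ = GM = 6.674×10⁻¹¹ × 1.988×10³⁰ = 1.327×10²⁰ m³/s².
Semi-major axis a = (r_p + r_a)/2 = 3.4390×10⁸ km = 3.439×10¹¹ m.
Vis-viva: v² = μ(2/r − 1/a) = 1.327×10²⁰ × (2.574×10⁻¹¹ − 2.908×10⁻¹²) = 3.030×10⁹ m²/s².
v = 55040 m/s = 55.04 km/s.

v ≈ 55.04 km/s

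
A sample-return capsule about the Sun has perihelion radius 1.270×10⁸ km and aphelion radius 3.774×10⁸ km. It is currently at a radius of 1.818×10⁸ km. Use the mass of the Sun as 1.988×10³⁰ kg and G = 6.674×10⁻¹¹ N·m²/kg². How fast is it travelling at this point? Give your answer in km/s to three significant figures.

μ = GM = 6.674×10⁻¹¹ × 1.988×10³⁰ = 1.327×10²⁰ m³/s².
Semi-major axis a = (r_p + r_a)/2 = 2.5220×10⁸ km = 2.522×10¹¹ m.
Vis-viva: v² = μ(2/r − 1/a) = 1.327×10²⁰ × (1.100×10⁻¹¹ − 3.965×10⁻¹²) = 9.335×10⁸ m²/s².
v = 30550 m/s = 30.55 km/s.

v ≈ 30.6 km/s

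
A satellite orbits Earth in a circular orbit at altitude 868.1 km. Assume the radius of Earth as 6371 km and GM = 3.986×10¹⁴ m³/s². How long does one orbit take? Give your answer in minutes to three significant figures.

r = 6371 + 868.1 = 7239.1 km = 7.2391×10⁶ m.
Kepler's third law: T = 2π√(r³/μ) = 2π√((7.239×10⁶)³ / 3.986×10¹⁴).
r³/μ = 9.517×10⁵ s², so T = 2π × 9.756×10² = 6.130×10³ s.
Converting: 6.130×10³ s ÷ 60.00 = 102.2 minutes.

T ≈ 102 minutes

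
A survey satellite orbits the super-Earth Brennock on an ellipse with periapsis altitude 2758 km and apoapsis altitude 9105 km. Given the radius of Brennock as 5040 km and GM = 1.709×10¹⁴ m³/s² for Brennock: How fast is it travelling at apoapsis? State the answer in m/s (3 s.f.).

v ≈ 2930 m/s

r_p = 5040 + 2758 = 7798.0 km = 7.7980×10⁶ m.
r_a = 5040 + 9105 = 14145 km = 1.4145×10⁷ m.
Semi-major axis a = (r_p + r_a)/2 = 10972 km = 1.097×10⁷ m.
Vis-viva: v² = μ(2/r − 1/a) = 1.709×10¹⁴ × (1.414×10⁻⁷ − 9.115×10⁻⁸) = 8.587×10⁶ m²/s².
v = 2930 m/s.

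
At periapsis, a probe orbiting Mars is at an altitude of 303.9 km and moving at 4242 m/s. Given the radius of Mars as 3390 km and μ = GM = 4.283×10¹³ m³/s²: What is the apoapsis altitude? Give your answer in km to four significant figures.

apoapsis altitude ≈ 9405 km

r_p = 3390 + 303.9 = 3693.9 km = 3.694×10⁶ m.
Specific energy ε = v²/2 − μ/r = -2.598×10⁶ J/kg, so a = −μ/(2ε) = 8.244×10⁶ m.
The apsides satisfy r_p + r_a = 2a, so the apoapsis radius is 2a − r_p = 1.279×10⁷ m = 12795 km.
Apoapsis altitude = 12795 − 3390 = 9405.0 km.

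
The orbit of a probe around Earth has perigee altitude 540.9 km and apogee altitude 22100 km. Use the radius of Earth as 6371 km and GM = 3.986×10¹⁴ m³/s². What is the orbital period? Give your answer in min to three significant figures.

r_p = 6371 + 540.9 = 6911.9 km = 6.9119×10⁶ m.
r_a = 6371 + 22100 = 28471 km = 2.8471×10⁷ m.
Semi-major axis a = (r_p + r_a)/2 = (6911.9 + 28471)/2 = 17691 km = 1.769×10⁷ m.
By Kepler's third law T = 2π√(a³/μ) = 2π × 3.727×10³ = 2.342×10⁴ s.
= 390.3 min.

T ≈ 390 min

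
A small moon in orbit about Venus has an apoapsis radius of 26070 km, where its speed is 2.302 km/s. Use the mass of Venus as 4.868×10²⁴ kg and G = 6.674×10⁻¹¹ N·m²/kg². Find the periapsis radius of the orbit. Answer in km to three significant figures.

periapsis radius ≈ 7040 km

μ = GM = 6.674×10⁻¹¹ × 4.868×10²⁴ = 3.249×10¹⁴ m³/s².
r_a = 2.607×10⁷ m.
Specific energy ε = v²/2 − μ/r = -9.813×10⁶ J/kg, so a = −μ/(2ε) = 1.655×10⁷ m.
The apsides satisfy r_p + r_a = 2a, so the periapsis radius is 2a − r_a = 7.039×10⁶ m = 7039.4 km.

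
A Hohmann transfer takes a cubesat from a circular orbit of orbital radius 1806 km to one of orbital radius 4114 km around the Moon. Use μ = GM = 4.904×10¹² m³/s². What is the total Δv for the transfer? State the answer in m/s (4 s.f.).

Δv_total ≈ 533.8 m/s

r₁ = 1806 km = 1.806×10⁶ m.
r₂ = 4114 km = 4.114×10⁶ m.
Transfer ellipse a_t = (r₁ + r₂)/2 = 2.960×10⁶ m.
At r₁: circular v_c1 = √(μ/r₁) = 1648 m/s; transfer-perilune v_p = √[μ(2/r₁ − 1/a_t)] = 1943 m/s.
Δv₁ = v_p − v_c1 = 294.8 m/s.
At r₂: circular v_c2 = √(μ/r₂) = 1092 m/s; transfer-apolune v_a = √[μ(2/r₂ − 1/a_t)] = 852.8 m/s.
Δv₂ = v_c2 − v_a = 239.0 m/s.
Total Δv = Δv₁ + Δv₂ = 533.8 m/s.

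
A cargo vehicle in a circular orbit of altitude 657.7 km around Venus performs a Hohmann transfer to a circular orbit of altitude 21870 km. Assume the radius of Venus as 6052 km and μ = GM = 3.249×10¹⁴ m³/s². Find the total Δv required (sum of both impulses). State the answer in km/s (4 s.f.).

Δv_total ≈ 3.166 km/s

r₁ = 6052 + 657.7 = 6709.7 km = 6.7097×10⁶ m.
r₂ = 6052 + 21870 = 27922 km = 2.7922×10⁷ m.
Transfer ellipse a_t = (r₁ + r₂)/2 = 1.732×10⁷ m.
At r₁: circular v_c1 = √(μ/r₁) = 6959 m/s; transfer-periapsis v_p = √[μ(2/r₁ − 1/a_t)] = 8836 m/s.
Δv₁ = v_p − v_c1 = 1878 m/s.
At r₂: circular v_c2 = √(μ/r₂) = 3411 m/s; transfer-apoapsis v_a = √[μ(2/r₂ − 1/a_t)] = 2123 m/s.
Δv₂ = v_c2 − v_a = 1288 m/s.
Total Δv = Δv₁ + Δv₂ = 3166 m/s = 3.166 km/s.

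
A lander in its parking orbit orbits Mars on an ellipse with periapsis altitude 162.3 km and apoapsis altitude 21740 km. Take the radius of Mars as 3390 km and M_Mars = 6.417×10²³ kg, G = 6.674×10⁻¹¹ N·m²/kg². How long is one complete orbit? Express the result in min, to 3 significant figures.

μ = GM = 6.674×10⁻¹¹ × 6.417×10²³ = 4.283×10¹³ m³/s².
r_p = 3390 + 162.3 = 3552.3 km = 3.5523×10⁶ m.
r_a = 3390 + 21740 = 25130 km = 2.5130×10⁷ m.
Semi-major axis a = (r_p + r_a)/2 = (3552.3 + 25130)/2 = 14341 km = 1.434×10⁷ m.
By Kepler's third law T = 2π√(a³/μ) = 2π × 8.299×10³ = 5.214×10⁴ s.
= 869.1 min.

T ≈ 869 min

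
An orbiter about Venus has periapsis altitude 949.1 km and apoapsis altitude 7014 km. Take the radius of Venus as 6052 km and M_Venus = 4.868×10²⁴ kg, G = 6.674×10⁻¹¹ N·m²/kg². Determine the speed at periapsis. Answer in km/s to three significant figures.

v ≈ 7.77 km/s

μ = GM = 6.674×10⁻¹¹ × 4.868×10²⁴ = 3.249×10¹⁴ m³/s².
r_p = 6052 + 949.1 = 7001.1 km = 7.0011×10⁶ m.
r_a = 6052 + 7014 = 13066 km = 1.3066×10⁷ m.
Semi-major axis a = (r_p + r_a)/2 = 10034 km = 1.003×10⁷ m.
Vis-viva: v² = μ(2/r − 1/a) = 3.249×10¹⁴ × (2.857×10⁻⁷ − 9.967×10⁻⁸) = 6.043×10⁷ m²/s².
v = 7774 m/s = 7.774 km/s.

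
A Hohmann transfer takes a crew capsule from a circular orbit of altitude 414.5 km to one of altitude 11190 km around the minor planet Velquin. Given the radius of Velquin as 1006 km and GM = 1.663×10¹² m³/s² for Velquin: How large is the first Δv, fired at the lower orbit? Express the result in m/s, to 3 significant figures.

Δv ≈ 366 m/s

r₁ = 1006 + 414.5 = 1420.5 km = 1.4205×10⁶ m.
r₂ = 1006 + 11190 = 12196 km = 1.2196×10⁷ m.
Transfer ellipse a_t = (r₁ + r₂)/2 = 6.808×10⁶ m.
At r₁: circular v_c1 = √(μ/r₁) = 1082 m/s; transfer-periapsis v_p = √[μ(2/r₁ − 1/a_t)] = 1448 m/s.
Δv₁ = v_p − v_c1 = 366.2 m/s.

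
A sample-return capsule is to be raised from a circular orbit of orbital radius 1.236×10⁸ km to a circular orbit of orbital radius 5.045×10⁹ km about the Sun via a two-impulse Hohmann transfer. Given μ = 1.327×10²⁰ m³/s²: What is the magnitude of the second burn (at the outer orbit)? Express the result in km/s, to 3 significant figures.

r₁ = 1.236×10⁸ km = 1.236×10¹¹ m.
r₂ = 5.045×10⁹ km = 5.045×10¹² m.
Transfer ellipse a_t = (r₁ + r₂)/2 = 2.584×10¹² m.
At r₁: circular v_c1 = √(μ/r₁) = 32770 m/s; transfer-perihelion v_p = √[μ(2/r₁ − 1/a_t)] = 45780 m/s.
At r₂: circular v_c2 = √(μ/r₂) = 5129 m/s; transfer-aphelion v_a = √[μ(2/r₂ − 1/a_t)] = 1122 m/s.
Δv₂ = v_c2 − v_a = 4007 m/s.
= 4.007 km/s.

Δv ≈ 4.01 km/s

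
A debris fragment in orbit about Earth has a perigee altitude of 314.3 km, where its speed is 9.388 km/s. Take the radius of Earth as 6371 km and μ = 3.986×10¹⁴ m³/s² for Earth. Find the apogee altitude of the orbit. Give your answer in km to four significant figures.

r_p = 6371 + 314.3 = 6685.3 km = 6.685×10⁶ m.
Specific energy ε = v²/2 − μ/r = -1.556×10⁷ J/kg, so a = −μ/(2ε) = 1.281×10⁷ m.
The apsides satisfy r_p + r_a = 2a, so the apogee radius is 2a − r_p = 1.894×10⁷ m = 18938 km.
Apogee altitude = 18938 − 6371 = 12567 km.

apogee altitude ≈ 12570 km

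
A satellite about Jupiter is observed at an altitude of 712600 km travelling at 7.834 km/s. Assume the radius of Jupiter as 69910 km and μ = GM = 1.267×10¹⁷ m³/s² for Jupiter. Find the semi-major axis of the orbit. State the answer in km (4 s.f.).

a ≈ 4.827×10⁵ km

r = 69910 + 712600 = 7.8251×10⁵ km = 7.825×10⁸ m.
Vis-viva rearranged: 1/a = 2/r − v²/μ = 2.556×10⁻⁹ − 4.844×10⁻¹⁰ = 2.071×10⁻⁹ m⁻¹.
a = 4.827×10⁸ m = 4.8274×10⁵ km.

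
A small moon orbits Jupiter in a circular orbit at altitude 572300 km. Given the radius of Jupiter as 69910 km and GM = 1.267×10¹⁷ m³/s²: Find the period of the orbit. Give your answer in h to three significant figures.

r = 69910 + 572300 = 642210 km = 6.4221×10⁸ m.
Kepler's third law: T = 2π√(r³/μ) = 2π√((6.422×10⁸)³ / 1.267×10¹⁷).
r³/μ = 2.091×10⁹ s², so T = 2π × 4.572×10⁴ = 2.873×10⁵ s.
Converting: 2.873×10⁵ s ÷ 3600 = 79.80 h.

T ≈ 79.8 h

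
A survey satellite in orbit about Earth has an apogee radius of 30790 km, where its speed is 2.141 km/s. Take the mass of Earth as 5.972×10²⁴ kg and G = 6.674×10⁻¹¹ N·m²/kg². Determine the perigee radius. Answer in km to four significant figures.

perigee radius ≈ 6624 km

μ = GM = 6.674×10⁻¹¹ × 5.972×10²⁴ = 3.986×10¹⁴ m³/s².
r_a = 3.079×10⁷ m.
Specific energy ε = v²/2 − μ/r = -1.065×10⁷ J/kg, so a = −μ/(2ε) = 1.871×10⁷ m.
The apsides satisfy r_p + r_a = 2a, so the perigee radius is 2a − r_a = 6.624×10⁶ m = 6624.4 km.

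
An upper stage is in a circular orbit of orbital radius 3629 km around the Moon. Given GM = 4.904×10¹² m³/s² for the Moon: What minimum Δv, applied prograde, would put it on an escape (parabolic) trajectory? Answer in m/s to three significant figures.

r = 3629 km = 3.629×10⁶ m.
Circular speed v_c = √(μ/r) = 1162 m/s.
Escape speed v_esc = √(2μ/r) = √2 × v_c = 1644 m/s.
Δv = v_esc − v_c = 481.5 m/s.

Δv ≈ 482 m/s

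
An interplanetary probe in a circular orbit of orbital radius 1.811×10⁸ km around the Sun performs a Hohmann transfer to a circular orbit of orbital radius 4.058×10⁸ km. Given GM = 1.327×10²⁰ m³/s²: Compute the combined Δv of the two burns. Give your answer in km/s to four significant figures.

Δv_total ≈ 8.640 km/s

r₁ = 1.811×10⁸ km = 1.811×10¹¹ m.
r₂ = 4.058×10⁸ km = 4.058×10¹¹ m.
Transfer ellipse a_t = (r₁ + r₂)/2 = 2.934×10¹¹ m.
At r₁: circular v_c1 = √(μ/r₁) = 27070 m/s; transfer-perihelion v_p = √[μ(2/r₁ − 1/a_t)] = 31830 m/s.
Δv₁ = v_p − v_c1 = 4763 m/s.
At r₂: circular v_c2 = √(μ/r₂) = 18080 m/s; transfer-aphelion v_a = √[μ(2/r₂ − 1/a_t)] = 14210 m/s.
Δv₂ = v_c2 − v_a = 3877 m/s.
Total Δv = Δv₁ + Δv₂ = 8640 m/s = 8.640 km/s.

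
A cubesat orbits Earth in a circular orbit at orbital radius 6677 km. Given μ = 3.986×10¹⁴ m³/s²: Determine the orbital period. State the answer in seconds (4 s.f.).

r = 6677 km = 6.677×10⁶ m.
Kepler's third law: T = 2π√(r³/μ) = 2π√((6.677×10⁶)³ / 3.986×10¹⁴).
r³/μ = 7.468×10⁵ s², so T = 2π × 8.642×10² = 5.430×10³ s.

T ≈ 5430 seconds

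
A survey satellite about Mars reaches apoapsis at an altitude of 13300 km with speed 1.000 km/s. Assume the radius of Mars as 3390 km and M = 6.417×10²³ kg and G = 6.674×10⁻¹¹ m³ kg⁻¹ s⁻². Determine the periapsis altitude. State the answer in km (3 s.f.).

μ = GM = 6.674×10⁻¹¹ × 6.417×10²³ = 4.283×10¹³ m³/s².
r_a = 3390 + 13300 = 16690 km = 1.669×10⁷ m.
Specific energy ε = v²/2 − μ/r = -2.066×10⁶ J/kg, so a = −μ/(2ε) = 1.036×10⁷ m.
The apsides satisfy r_p + r_a = 2a, so the periapsis radius is 2a − r_a = 4.039×10⁶ m = 4039.1 km.
Periapsis altitude = 4039.1 − 3390 = 649.15 km.

periapsis altitude ≈ 649 km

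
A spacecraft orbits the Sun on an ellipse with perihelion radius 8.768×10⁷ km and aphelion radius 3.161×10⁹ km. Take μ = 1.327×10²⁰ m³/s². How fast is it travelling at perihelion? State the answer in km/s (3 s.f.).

v ≈ 54.3 km/s

Semi-major axis a = (r_p + r_a)/2 = 1.6243×10⁹ km = 1.624×10¹² m.
Vis-viva: v² = μ(2/r − 1/a) = 1.327×10²⁰ × (2.281×10⁻¹¹ − 6.156×10⁻¹³) = 2.945×10⁹ m²/s².
v = 54270 m/s = 54.27 km/s.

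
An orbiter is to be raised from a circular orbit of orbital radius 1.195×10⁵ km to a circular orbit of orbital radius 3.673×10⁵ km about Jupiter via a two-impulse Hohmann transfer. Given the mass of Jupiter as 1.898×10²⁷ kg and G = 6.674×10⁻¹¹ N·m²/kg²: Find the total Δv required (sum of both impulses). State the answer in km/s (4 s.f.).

μ = GM = 6.674×10⁻¹¹ × 1.898×10²⁷ = 1.267×10¹⁷ m³/s².
r₁ = 1.195×10⁵ km = 1.195×10⁸ m.
r₂ = 3.673×10⁵ km = 3.673×10⁸ m.
Transfer ellipse a_t = (r₁ + r₂)/2 = 2.434×10⁸ m.
At r₁: circular v_c1 = √(μ/r₁) = 32560 m/s; transfer-perijove v_p = √[μ(2/r₁ − 1/a_t)] = 40000 m/s.
Δv₁ = v_p − v_c1 = 7437 m/s.
At r₂: circular v_c2 = √(μ/r₂) = 18570 m/s; transfer-apojove v_a = √[μ(2/r₂ − 1/a_t)] = 13010 m/s.
Δv₂ = v_c2 − v_a = 5558 m/s.
Total Δv = Δv₁ + Δv₂ = 13000 m/s = 13.00 km/s.

Δv_total ≈ 13.00 km/s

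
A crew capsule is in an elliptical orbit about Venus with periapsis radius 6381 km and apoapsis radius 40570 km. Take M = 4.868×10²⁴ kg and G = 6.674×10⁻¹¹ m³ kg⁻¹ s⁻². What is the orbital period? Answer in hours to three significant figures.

T ≈ 11.0 hours

μ = GM = 6.674×10⁻¹¹ × 4.868×10²⁴ = 3.249×10¹⁴ m³/s².
Semi-major axis a = (r_p + r_a)/2 = (6381.0 + 40570)/2 = 23476 km = 2.348×10⁷ m.
By Kepler's third law T = 2π√(a³/μ) = 2π × 6.310×10³ = 3.965×10⁴ s.
= 11.01 hours.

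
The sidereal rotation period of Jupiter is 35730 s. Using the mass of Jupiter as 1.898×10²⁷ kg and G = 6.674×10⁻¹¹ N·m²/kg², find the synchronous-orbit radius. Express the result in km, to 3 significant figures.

μ = GM = 6.674×10⁻¹¹ × 1.898×10²⁷ = 1.267×10¹⁷ m³/s².
A synchronous orbit has period T, so by Kepler's third law a = (μT²/4π²)^(1/3).
μT²/4π² = 1.267×10¹⁷ × (3.573×10⁴)² / 39.48 = 4.096×10²⁴ m³.
a = 1.600×10⁸ m = 1.6000×10⁵ km.

r_sync ≈ 1.60×10⁵ km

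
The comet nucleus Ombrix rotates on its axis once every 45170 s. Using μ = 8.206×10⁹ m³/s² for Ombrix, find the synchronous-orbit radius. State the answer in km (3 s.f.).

A synchronous orbit has period T, so by Kepler's third law a = (μT²/4π²)^(1/3).
μT²/4π² = 8.206×10⁹ × (4.517×10⁴)² / 39.48 = 4.241×10¹⁷ m³.
a = 7.513×10⁵ m = 751.32 km.

r_sync ≈ 751 km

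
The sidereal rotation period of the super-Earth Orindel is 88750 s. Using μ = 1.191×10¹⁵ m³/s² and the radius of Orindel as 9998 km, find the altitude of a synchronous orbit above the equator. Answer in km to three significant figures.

A synchronous orbit has period T, so by Kepler's third law a = (μT²/4π²)^(1/3).
μT²/4π² = 1.191×10¹⁵ × (8.875×10⁴)² / 39.48 = 2.376×10²³ m³.
a = 6.194×10⁷ m = 61939 km.
Altitude h = a − R = 61939 − 9998 = 51941 km.

h_sync ≈ 51900 km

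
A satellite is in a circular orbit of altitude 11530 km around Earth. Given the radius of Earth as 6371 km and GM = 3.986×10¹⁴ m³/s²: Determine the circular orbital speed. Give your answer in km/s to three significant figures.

r = 6371 + 11530 = 17901 km = 1.7901×10⁷ m.
For a circular orbit v = √(μ/r) = √(3.986×10¹⁴ / 1.790×10⁷) = √(2.227×10⁷) = 4719 m/s.
That is 4.719 km/s.

v ≈ 4.72 km/s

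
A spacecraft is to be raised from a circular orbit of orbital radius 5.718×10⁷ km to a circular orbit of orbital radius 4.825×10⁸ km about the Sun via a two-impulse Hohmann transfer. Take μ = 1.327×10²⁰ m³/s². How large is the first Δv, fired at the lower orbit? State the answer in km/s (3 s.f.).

r₁ = 5.718×10⁷ km = 5.718×10¹⁰ m.
r₂ = 4.825×10⁸ km = 4.825×10¹¹ m.
Transfer ellipse a_t = (r₁ + r₂)/2 = 2.698×10¹¹ m.
At r₁: circular v_c1 = √(μ/r₁) = 48170 m/s; transfer-perihelion v_p = √[μ(2/r₁ − 1/a_t)] = 64420 m/s.
Δv₁ = v_p − v_c1 = 16240 m/s.
= 16.24 km/s.

Δv ≈ 16.2 km/s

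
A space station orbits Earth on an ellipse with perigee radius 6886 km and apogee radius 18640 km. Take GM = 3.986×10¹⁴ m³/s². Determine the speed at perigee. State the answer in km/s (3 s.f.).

Semi-major axis a = (r_p + r_a)/2 = 12763 km = 1.276×10⁷ m.
Vis-viva: v² = μ(2/r − 1/a) = 3.986×10¹⁴ × (2.904×10⁻⁷ − 7.835×10⁻⁸) = 8.454×10⁷ m²/s².
v = 9195 m/s = 9.195 km/s.

v ≈ 9.19 km/s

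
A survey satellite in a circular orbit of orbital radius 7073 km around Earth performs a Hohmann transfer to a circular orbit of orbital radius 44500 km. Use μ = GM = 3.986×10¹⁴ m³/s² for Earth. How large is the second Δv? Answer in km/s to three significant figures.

Δv ≈ 1.43 km/s

r₁ = 7073 km = 7.073×10⁶ m.
r₂ = 44500 km = 4.450×10⁷ m.
Transfer ellipse a_t = (r₁ + r₂)/2 = 2.579×10⁷ m.
At r₁: circular v_c1 = √(μ/r₁) = 7507 m/s; transfer-perigee v_p = √[μ(2/r₁ − 1/a_t)] = 9862 m/s.
At r₂: circular v_c2 = √(μ/r₂) = 2993 m/s; transfer-apogee v_a = √[μ(2/r₂ − 1/a_t)] = 1567 m/s.
Δv₂ = v_c2 − v_a = 1425 m/s.
= 1.425 km/s.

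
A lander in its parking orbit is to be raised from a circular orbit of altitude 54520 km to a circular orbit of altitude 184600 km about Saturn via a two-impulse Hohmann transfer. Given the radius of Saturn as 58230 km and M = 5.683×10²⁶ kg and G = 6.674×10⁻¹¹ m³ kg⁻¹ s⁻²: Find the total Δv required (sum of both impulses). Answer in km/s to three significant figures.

μ = GM = 6.674×10⁻¹¹ × 5.683×10²⁶ = 3.793×10¹⁶ m³/s².
r₁ = 58230 + 54520 = 112750 km = 1.1275×10⁸ m.
r₂ = 58230 + 184600 = 242830 km = 2.4283×10⁸ m.
Transfer ellipse a_t = (r₁ + r₂)/2 = 1.778×10⁸ m.
At r₁: circular v_c1 = √(μ/r₁) = 18340 m/s; transfer-perikrone v_p = √[μ(2/r₁ − 1/a_t)] = 21430 m/s.
Δv₁ = v_p − v_c1 = 3094 m/s.
At r₂: circular v_c2 = √(μ/r₂) = 12500 m/s; transfer-apokrone v_a = √[μ(2/r₂ − 1/a_t)] = 9953 m/s.
Δv₂ = v_c2 − v_a = 2545 m/s.
Total Δv = Δv₁ + Δv₂ = 5639 m/s = 5.639 km/s.

Δv_total ≈ 5.64 km/s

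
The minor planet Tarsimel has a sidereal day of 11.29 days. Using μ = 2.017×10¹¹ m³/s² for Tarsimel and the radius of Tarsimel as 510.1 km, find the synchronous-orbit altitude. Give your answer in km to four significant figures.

h_sync ≈ 16430 km

T = 11.29 days = 9.755×10⁵ s.
A synchronous orbit has period T, so by Kepler's third law a = (μT²/4π²)^(1/3).
μT²/4π² = 2.017×10¹¹ × (9.755×10⁵)² / 39.48 = 4.861×10²¹ m³.
a = 1.694×10⁷ m = 16940 km.
Altitude h = a − R = 16940 − 510.1 = 16430 km.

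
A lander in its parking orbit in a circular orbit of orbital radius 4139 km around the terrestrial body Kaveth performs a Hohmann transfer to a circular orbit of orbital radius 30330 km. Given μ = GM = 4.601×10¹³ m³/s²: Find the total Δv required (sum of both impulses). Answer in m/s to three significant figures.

r₁ = 4139 km = 4.139×10⁶ m.
r₂ = 30330 km = 3.033×10⁷ m.
Transfer ellipse a_t = (r₁ + r₂)/2 = 1.723×10⁷ m.
At r₁: circular v_c1 = √(μ/r₁) = 3334 m/s; transfer-periapsis v_p = √[μ(2/r₁ − 1/a_t)] = 4423 m/s.
Δv₁ = v_p − v_c1 = 1089 m/s.
At r₂: circular v_c2 = √(μ/r₂) = 1232 m/s; transfer-apoapsis v_a = √[μ(2/r₂ − 1/a_t)] = 603.6 m/s.
Δv₂ = v_c2 − v_a = 628.1 m/s.
Total Δv = Δv₁ + Δv₂ = 1717 m/s.

Δv_total ≈ 1720 m/s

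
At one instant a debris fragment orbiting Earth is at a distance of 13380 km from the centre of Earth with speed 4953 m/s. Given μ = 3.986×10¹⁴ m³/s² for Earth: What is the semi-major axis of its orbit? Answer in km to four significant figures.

a ≈ 11370 km

r = 1.338×10⁷ m.
Vis-viva rearranged: 1/a = 2/r − v²/μ = 1.495×10⁻⁷ − 6.155×10⁻⁸ = 8.793×10⁻⁸ m⁻¹.
a = 1.137×10⁷ m = 11373 km.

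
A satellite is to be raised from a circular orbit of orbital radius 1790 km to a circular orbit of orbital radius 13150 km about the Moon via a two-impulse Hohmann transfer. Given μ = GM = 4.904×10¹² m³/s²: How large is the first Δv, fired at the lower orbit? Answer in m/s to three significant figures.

Δv ≈ 541 m/s

r₁ = 1790 km = 1.790×10⁶ m.
r₂ = 13150 km = 1.315×10⁷ m.
Transfer ellipse a_t = (r₁ + r₂)/2 = 7.470×10⁶ m.
At r₁: circular v_c1 = √(μ/r₁) = 1655 m/s; transfer-perilune v_p = √[μ(2/r₁ − 1/a_t)] = 2196 m/s.
Δv₁ = v_p − v_c1 = 540.9 m/s.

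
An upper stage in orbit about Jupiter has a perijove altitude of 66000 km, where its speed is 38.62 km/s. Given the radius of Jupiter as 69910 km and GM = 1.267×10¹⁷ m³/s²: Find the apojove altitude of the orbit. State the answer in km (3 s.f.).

r_p = 69910 + 66000 = 1.3591×10⁵ km = 1.359×10⁸ m.
Specific energy ε = v²/2 − μ/r = -1.865×10⁸ J/kg, so a = −μ/(2ε) = 3.397×10⁸ m.
The apsides satisfy r_p + r_a = 2a, so the apojove radius is 2a − r_p = 5.435×10⁸ m = 5.4351×10⁵ km.
Apojove altitude = 5.4351×10⁵ − 69910 = 4.7360×10⁵ km.

apojove altitude ≈ 4.74×10⁵ km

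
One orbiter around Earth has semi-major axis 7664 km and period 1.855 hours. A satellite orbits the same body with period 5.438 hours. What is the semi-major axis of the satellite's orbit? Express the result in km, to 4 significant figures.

Kepler's third law: a³ ∝ T², so a₂ = a₁ (T₂/T₁)^(2/3).
T₂/T₁ = 2.932, (T₂/T₁)^(2/3) = 2.048.
a₂ = 7664 × 2.048 = 15700 km.

a₂ ≈ 15700 km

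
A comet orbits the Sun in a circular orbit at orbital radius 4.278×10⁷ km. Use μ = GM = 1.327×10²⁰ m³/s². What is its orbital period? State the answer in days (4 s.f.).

r = 4.278×10⁷ km = 4.278×10¹⁰ m.
Kepler's third law: T = 2π√(r³/μ) = 2π√((4.278×10¹⁰)³ / 1.327×10²⁰).
r³/μ = 5.900×10¹¹ s², so T = 2π × 7.681×10⁵ = 4.826×10⁶ s.
Converting: 4.826×10⁶ s ÷ 86400 = 55.86 days.

T ≈ 55.86 days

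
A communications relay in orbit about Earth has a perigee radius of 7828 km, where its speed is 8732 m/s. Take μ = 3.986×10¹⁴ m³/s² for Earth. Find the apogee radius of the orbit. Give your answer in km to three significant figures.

r_p = 7.828×10⁶ m.
Specific energy ε = v²/2 − μ/r = -1.280×10⁷ J/kg, so a = −μ/(2ε) = 1.558×10⁷ m.
The apsides satisfy r_p + r_a = 2a, so the apogee radius is 2a − r_p = 2.332×10⁷ m = 23323 km.

apogee radius ≈ 23300 km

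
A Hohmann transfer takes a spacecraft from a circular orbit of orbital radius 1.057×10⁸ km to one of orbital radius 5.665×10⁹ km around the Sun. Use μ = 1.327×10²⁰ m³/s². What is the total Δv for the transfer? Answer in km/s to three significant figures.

r₁ = 1.057×10⁸ km = 1.057×10¹¹ m.
r₂ = 5.665×10⁹ km = 5.665×10¹² m.
Transfer ellipse a_t = (r₁ + r₂)/2 = 2.885×10¹² m.
At r₁: circular v_c1 = √(μ/r₁) = 35430 m/s; transfer-perihelion v_p = √[μ(2/r₁ − 1/a_t)] = 49650 m/s.
Δv₁ = v_p − v_c1 = 14220 m/s.
At r₂: circular v_c2 = √(μ/r₂) = 4840 m/s; transfer-aphelion v_a = √[μ(2/r₂ − 1/a_t)] = 926.3 m/s.
Δv₂ = v_c2 − v_a = 3914 m/s.
Total Δv = Δv₁ + Δv₂ = 18130 m/s = 18.13 km/s.

Δv_total ≈ 18.1 km/s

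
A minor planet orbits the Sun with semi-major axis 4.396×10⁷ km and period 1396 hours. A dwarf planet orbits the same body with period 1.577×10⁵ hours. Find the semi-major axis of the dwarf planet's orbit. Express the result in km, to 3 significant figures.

Kepler's third law: a³ ∝ T², so a₂ = a₁ (T₂/T₁)^(2/3).
T₂/T₁ = 113.0, (T₂/T₁)^(2/3) = 23.37.
a₂ = 4.396×10⁷ × 23.37 = 1.027×10⁹ km.

a₂ ≈ 1.03×10⁹ km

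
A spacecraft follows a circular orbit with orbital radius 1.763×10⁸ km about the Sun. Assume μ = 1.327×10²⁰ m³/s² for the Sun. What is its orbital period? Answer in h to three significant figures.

r = 1.763×10⁸ km = 1.763×10¹¹ m.
Kepler's third law: T = 2π√(r³/μ) = 2π√((1.763×10¹¹)³ / 1.327×10²⁰).
r³/μ = 4.129×10¹³ s², so T = 2π × 6.426×10⁶ = 4.038×10⁷ s.
Converting: 4.038×10⁷ s ÷ 3600 = 11220 h.

T ≈ 11200 h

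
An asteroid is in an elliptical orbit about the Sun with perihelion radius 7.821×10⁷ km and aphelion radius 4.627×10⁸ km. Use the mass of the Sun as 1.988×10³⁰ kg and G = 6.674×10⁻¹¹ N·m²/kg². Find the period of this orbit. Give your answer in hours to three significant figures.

T ≈ 21300 hours

μ = GM = 6.674×10⁻¹¹ × 1.988×10³⁰ = 1.327×10²⁰ m³/s².
Semi-major axis a = (r_p + r_a)/2 = (7.8210×10⁷ + 4.6270×10⁸)/2 = 2.7046×10⁸ km = 2.705×10¹¹ m.
By Kepler's third law T = 2π√(a³/μ) = 2π × 1.221×10⁷ = 7.672×10⁷ s.
= 21310 hours.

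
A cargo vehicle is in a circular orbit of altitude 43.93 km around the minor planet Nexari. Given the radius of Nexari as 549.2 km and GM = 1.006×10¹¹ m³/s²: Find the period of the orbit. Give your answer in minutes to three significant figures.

r = 549.2 + 43.93 = 593.13 km = 5.9313×10⁵ m.
Kepler's third law: T = 2π√(r³/μ) = 2π√((5.931×10⁵)³ / 1.006×10¹¹).
r³/μ = 2.074×10⁶ s², so T = 2π × 1.440×10³ = 9.049×10³ s.
Converting: 9.049×10³ s ÷ 60.00 = 150.8 minutes.

T ≈ 151 minutes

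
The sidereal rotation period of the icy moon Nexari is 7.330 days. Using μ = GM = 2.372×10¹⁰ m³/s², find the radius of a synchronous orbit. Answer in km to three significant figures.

T = 7.330 days = 6.333×10⁵ s.
A synchronous orbit has period T, so by Kepler's third law a = (μT²/4π²)^(1/3).
μT²/4π² = 2.372×10¹⁰ × (6.333×10⁵)² / 39.48 = 2.410×10²⁰ m³.
a = 6.223×10⁶ m = 6223.0 km.

r_sync ≈ 6220 km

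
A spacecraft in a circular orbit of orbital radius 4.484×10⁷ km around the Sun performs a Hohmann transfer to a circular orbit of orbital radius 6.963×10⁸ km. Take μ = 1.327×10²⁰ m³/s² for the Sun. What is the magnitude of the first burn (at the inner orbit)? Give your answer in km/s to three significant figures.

Δv ≈ 20.2 km/s

r₁ = 4.484×10⁷ km = 4.484×10¹⁰ m.
r₂ = 6.963×10⁸ km = 6.963×10¹¹ m.
Transfer ellipse a_t = (r₁ + r₂)/2 = 3.706×10¹¹ m.
At r₁: circular v_c1 = √(μ/r₁) = 54400 m/s; transfer-perihelion v_p = √[μ(2/r₁ − 1/a_t)] = 74570 m/s.
Δv₁ = v_p − v_c1 = 20170 m/s.
= 20.17 km/s.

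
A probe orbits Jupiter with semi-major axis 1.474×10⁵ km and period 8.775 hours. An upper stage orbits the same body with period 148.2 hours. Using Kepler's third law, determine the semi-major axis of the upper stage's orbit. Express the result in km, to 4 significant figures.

a₂ ≈ 9.703×10⁵ km

Kepler's third law: a³ ∝ T², so a₂ = a₁ (T₂/T₁)^(2/3).
T₂/T₁ = 16.89, (T₂/T₁)^(2/3) = 6.583.
a₂ = 1.474×10⁵ × 6.583 = 9.703×10⁵ km.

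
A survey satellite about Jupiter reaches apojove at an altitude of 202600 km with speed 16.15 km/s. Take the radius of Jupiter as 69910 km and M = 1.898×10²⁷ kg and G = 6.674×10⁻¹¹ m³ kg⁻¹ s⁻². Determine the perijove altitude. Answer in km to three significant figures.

perijove altitude ≈ 36400 km

μ = GM = 6.674×10⁻¹¹ × 1.898×10²⁷ = 1.267×10¹⁷ m³/s².
r_a = 69910 + 202600 = 2.7251×10⁵ km = 2.725×10⁸ m.
Specific energy ε = v²/2 − μ/r = -3.344×10⁸ J/kg, so a = −μ/(2ε) = 1.894×10⁸ m.
The apsides satisfy r_p + r_a = 2a, so the perijove radius is 2a − r_a = 1.063×10⁸ m = 1.0627×10⁵ km.
Perijove altitude = 1.0627×10⁵ − 69910 = 36357 km.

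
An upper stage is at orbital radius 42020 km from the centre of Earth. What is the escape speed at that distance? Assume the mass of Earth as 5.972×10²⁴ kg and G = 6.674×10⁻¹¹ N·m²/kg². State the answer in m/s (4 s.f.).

μ = GM = 6.674×10⁻¹¹ × 5.972×10²⁴ = 3.986×10¹⁴ m³/s².
r = 42020 km = 4.202×10⁷ m.
Escape speed v_esc = √(2μ/r) = √(2 × 3.986×10¹⁴ / 4.202×10⁷) = √(1.897×10⁷) = 4356 m/s.

v_esc ≈ 4356 m/s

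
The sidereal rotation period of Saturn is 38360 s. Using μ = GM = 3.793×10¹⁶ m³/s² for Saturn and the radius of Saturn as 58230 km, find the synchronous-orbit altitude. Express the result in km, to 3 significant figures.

A synchronous orbit has period T, so by Kepler's third law a = (μT²/4π²)^(1/3).
μT²/4π² = 3.793×10¹⁶ × (3.836×10⁴)² / 39.48 = 1.414×10²⁴ m³.
a = 1.122×10⁸ m = 1.1223×10⁵ km.
Altitude h = a − R = 1.1223×10⁵ − 58230 = 54005 km.

h_sync ≈ 54000 km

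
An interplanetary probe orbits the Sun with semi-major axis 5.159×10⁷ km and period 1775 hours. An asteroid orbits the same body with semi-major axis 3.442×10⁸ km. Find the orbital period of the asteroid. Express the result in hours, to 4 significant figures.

Kepler's third law: T² ∝ a³, so T₂ = T₁ (a₂/a₁)^(3/2).
a₂/a₁ = 6.672, (a₂/a₁)^(3/2) = 17.23.
T₂ = 1775 × 17.23 = 30590 hours.

T₂ ≈ 30590 hours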